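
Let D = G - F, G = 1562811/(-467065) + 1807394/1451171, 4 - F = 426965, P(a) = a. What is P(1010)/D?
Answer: 342284547473075/144694488799220222 ≈ 0.0023656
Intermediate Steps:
F = -426961 (F = 4 - 1*426965 = 4 - 426965 = -426961)
G = -1423735523071/677791183115 (G = 1562811*(-1/467065) + 1807394*(1/1451171) = -1562811/467065 + 1807394/1451171 = -1423735523071/677791183115 ≈ -2.1006)
D = 289388977598440444/677791183115 (D = -1423735523071/677791183115 - 1*(-426961) = -1423735523071/677791183115 + 426961 = 289388977598440444/677791183115 ≈ 4.2696e+5)
P(1010)/D = 1010/(289388977598440444/677791183115) = 1010*(677791183115/289388977598440444) = 342284547473075/144694488799220222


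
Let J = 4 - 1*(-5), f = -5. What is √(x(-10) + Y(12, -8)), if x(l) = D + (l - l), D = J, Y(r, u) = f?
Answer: 2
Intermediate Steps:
Y(r, u) = -5
J = 9 (J = 4 + 5 = 9)
D = 9
x(l) = 9 (x(l) = 9 + (l - l) = 9 + 0 = 9)
√(x(-10) + Y(12, -8)) = √(9 - 5) = √4 = 2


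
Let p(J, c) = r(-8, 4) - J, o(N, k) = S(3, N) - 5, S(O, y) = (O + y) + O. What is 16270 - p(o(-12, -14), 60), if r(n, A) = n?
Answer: 16267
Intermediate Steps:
S(O, y) = y + 2*O
o(N, k) = 1 + N (o(N, k) = (N + 2*3) - 5 = (N + 6) - 5 = (6 + N) - 5 = 1 + N)
p(J, c) = -8 - J
16270 - p(o(-12, -14), 60) = 16270 - (-8 - (1 - 12)) = 16270 - (-8 - 1*(-11)) = 16270 - (-8 + 11) = 16270 - 1*3 = 16270 - 3 = 16267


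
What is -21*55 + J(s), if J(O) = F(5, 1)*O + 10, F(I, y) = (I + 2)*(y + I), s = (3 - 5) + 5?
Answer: -1019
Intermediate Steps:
s = 3 (s = -2 + 5 = 3)
F(I, y) = (2 + I)*(I + y)
J(O) = 10 + 42*O (J(O) = (5² + 2*5 + 2*1 + 5*1)*O + 10 = (25 + 10 + 2 + 5)*O + 10 = 42*O + 10 = 10 + 42*O)
-21*55 + J(s) = -21*55 + (10 + 42*3) = -1155 + (10 + 126) = -1155 + 136 = -1019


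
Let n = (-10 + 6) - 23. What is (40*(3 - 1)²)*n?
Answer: -4320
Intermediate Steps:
n = -27 (n = -4 - 23 = -27)
(40*(3 - 1)²)*n = (40*(3 - 1)²)*(-27) = (40*2²)*(-27) = (40*4)*(-27) = 160*(-27) = -4320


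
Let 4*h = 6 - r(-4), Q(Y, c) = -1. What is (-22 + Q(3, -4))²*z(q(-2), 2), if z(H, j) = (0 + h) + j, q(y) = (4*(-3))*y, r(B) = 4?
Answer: 2645/2 ≈ 1322.5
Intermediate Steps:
q(y) = -12*y
h = ½ (h = (6 - 1*4)/4 = (6 - 4)/4 = (¼)*2 = ½ ≈ 0.50000)
z(H, j) = ½ + j (z(H, j) = (0 + ½) + j = ½ + j)
(-22 + Q(3, -4))²*z(q(-2), 2) = (-22 - 1)²*(½ + 2) = (-23)²*(5/2) = 529*(5/2) = 2645/2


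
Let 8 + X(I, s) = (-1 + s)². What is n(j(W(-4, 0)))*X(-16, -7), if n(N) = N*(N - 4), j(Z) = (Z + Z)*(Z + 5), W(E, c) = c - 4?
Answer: 5376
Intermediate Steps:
W(E, c) = -4 + c
j(Z) = 2*Z*(5 + Z) (j(Z) = (2*Z)*(5 + Z) = 2*Z*(5 + Z))
X(I, s) = -8 + (-1 + s)²
n(N) = N*(-4 + N)
n(j(W(-4, 0)))*X(-16, -7) = ((2*(-4 + 0)*(5 + (-4 + 0)))*(-4 + 2*(-4 + 0)*(5 + (-4 + 0))))*(-8 + (-1 - 7)²) = ((2*(-4)*(5 - 4))*(-4 + 2*(-4)*(5 - 4)))*(-8 + (-8)²) = ((2*(-4)*1)*(-4 + 2*(-4)*1))*(-8 + 64) = -8*(-4 - 8)*56 = -8*(-12)*56 = 96*56 = 5376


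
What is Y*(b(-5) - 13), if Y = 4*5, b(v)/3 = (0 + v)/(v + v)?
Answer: -230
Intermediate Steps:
b(v) = 3/2 (b(v) = 3*((0 + v)/(v + v)) = 3*(v/((2*v))) = 3*(v*(1/(2*v))) = 3*(½) = 3/2)
Y = 20
Y*(b(-5) - 13) = 20*(3/2 - 13) = 20*(-23/2) = -230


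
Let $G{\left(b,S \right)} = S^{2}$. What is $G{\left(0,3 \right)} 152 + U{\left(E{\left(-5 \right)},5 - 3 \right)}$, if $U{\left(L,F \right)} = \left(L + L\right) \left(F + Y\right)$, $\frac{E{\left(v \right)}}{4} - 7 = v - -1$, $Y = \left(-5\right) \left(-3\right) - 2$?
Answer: $1728$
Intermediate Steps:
$Y = 13$ ($Y = 15 - 2 = 13$)
$E{\left(v \right)} = 32 + 4 v$ ($E{\left(v \right)} = 28 + 4 \left(v - -1\right) = 28 + 4 \left(v + 1\right) = 28 + 4 \left(1 + v\right) = 28 + \left(4 + 4 v\right) = 32 + 4 v$)
$U{\left(L,F \right)} = 2 L \left(13 + F\right)$ ($U{\left(L,F \right)} = \left(L + L\right) \left(F + 13\right) = 2 L \left(13 + F\right)$)
$G{\left(0,3 \right)} 152 + U{\left(E{\left(-5 \right)},5 - 3 \right)} = 3^{2} \cdot 152 + 2 \left(32 + 4 \left(-5\right)\right) \left(13 + \left(5 - 3\right)\right) = 9 \cdot 152 + 2 \left(32 - 20\right) \left(13 + \left(5 - 3\right)\right) = 1368 + 2 \cdot 12 \left(13 + 2\right) = 1368 + 2 \cdot 12 \cdot 15 = 1368 + 360 = 1728$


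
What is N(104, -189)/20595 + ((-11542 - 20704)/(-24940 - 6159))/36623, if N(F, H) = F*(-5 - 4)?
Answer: -355127498434/7818814017605 ≈ -0.045420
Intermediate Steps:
N(F, H) = -9*F (N(F, H) = F*(-9) = -9*F)
N(104, -189)/20595 + ((-11542 - 20704)/(-24940 - 6159))/36623 = -9*104/20595 + ((-11542 - 20704)/(-24940 - 6159))/36623 = -936*1/20595 - 32246/(-31099)*(1/36623) = -312/6865 - 32246*(-1/31099)*(1/36623) = -312/6865 + (32246/31099)*(1/36623) = -312/6865 + 32246/1138938677 = -355127498434/7818814017605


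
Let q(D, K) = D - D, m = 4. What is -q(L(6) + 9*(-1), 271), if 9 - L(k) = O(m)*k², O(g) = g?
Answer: 0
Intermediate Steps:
L(k) = 9 - 4*k²
q(D, K) = 0
-q(L(6) + 9*(-1), 271) = -1*0 = 0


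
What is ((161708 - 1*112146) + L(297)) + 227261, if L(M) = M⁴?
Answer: 7781104504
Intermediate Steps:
((161708 - 1*112146) + L(297)) + 227261 = ((161708 - 1*112146) + 297⁴) + 227261 = ((161708 - 112146) + 7780827681) + 227261 = (49562 + 7780827681) + 227261 = 7780877243 + 227261 = 7781104504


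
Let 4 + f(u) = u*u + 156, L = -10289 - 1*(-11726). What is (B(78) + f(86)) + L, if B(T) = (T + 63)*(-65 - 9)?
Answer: -1449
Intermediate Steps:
B(T) = -4662 - 74*T (B(T) = (63 + T)*(-74) = -4662 - 74*T)
L = 1437 (L = -10289 + 11726 = 1437)
f(u) = 152 + u² (f(u) = -4 + (u*u + 156) = -4 + (u² + 156) = -4 + (156 + u²) = 152 + u²)
(B(78) + f(86)) + L = ((-4662 - 74*78) + (152 + 86²)) + 1437 = ((-4662 - 5772) + (152 + 7396)) + 1437 = (-10434 + 7548) + 1437 = -2886 + 1437 = -1449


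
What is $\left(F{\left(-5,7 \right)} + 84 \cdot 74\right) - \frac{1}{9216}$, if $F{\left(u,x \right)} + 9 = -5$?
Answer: $\frac{57157631}{9216} \approx 6202.0$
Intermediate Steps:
$F{\left(u,x \right)} = -14$ ($F{\left(u,x \right)} = -9 - 5 = -14$)
$\left(F{\left(-5,7 \right)} + 84 \cdot 74\right) - \frac{1}{9216} = \left(-14 + 84 \cdot 74\right) - \frac{1}{9216} = \left(-14 + 6216\right) - \frac{1}{9216} = 6202 - \frac{1}{9216} = \frac{57157631}{9216}$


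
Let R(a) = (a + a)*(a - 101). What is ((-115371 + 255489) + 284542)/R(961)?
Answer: 21233/82646 ≈ 0.25692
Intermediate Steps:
R(a) = 2*a*(-101 + a) (R(a) = (2*a)*(-101 + a) = 2*a*(-101 + a))
((-115371 + 255489) + 284542)/R(961) = ((-115371 + 255489) + 284542)/((2*961*(-101 + 961))) = (140118 + 284542)/((2*961*860)) = 424660/1652920 = 424660*(1/1652920) = 21233/82646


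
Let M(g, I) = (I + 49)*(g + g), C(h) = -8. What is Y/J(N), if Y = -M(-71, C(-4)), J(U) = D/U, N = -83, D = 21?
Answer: -483226/21 ≈ -23011.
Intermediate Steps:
M(g, I) = 2*g*(49 + I) (M(g, I) = (49 + I)*(2*g) = 2*g*(49 + I))
J(U) = 21/U
Y = 5822 (Y = -2*(-71)*(49 - 8) = -2*(-71)*41 = -1*(-5822) = 5822)
Y/J(N) = 5822/((21/(-83))) = 5822/((21*(-1/83))) = 5822/(-21/83) = 5822*(-83/21) = -483226/21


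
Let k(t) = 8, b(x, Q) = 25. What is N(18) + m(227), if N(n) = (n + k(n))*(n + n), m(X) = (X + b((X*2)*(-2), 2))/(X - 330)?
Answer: 96156/103 ≈ 933.55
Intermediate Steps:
m(X) = (25 + X)/(-330 + X) (m(X) = (X + 25)/(X - 330) = (25 + X)/(-330 + X))
N(n) = 2*n*(8 + n) (N(n) = (n + 8)*(n + n) = (8 + n)*(2*n) = 2*n*(8 + n))
N(18) + m(227) = 2*18*(8 + 18) + (25 + 227)/(-330 + 227) = 2*18*26 + 252/(-103) = 936 - 1/103*252 = 936 - 252/103 = 96156/103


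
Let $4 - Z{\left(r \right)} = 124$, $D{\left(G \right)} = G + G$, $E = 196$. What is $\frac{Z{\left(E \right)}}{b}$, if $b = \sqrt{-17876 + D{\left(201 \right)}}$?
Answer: $\frac{60 i \sqrt{17474}}{8737} \approx 0.90779 i$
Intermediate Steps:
$D{\left(G \right)} = 2 G$
$Z{\left(r \right)} = -120$ ($Z{\left(r \right)} = 4 - 124 = -120$)
$b = i \sqrt{17474}$ ($b = \sqrt{-17876 + 2 \cdot 201} = \sqrt{-17876 + 402} = \sqrt{-17474} = i \sqrt{17474} \approx 132.19 i$)
$\frac{Z{\left(E \right)}}{b} = - \frac{120}{i \sqrt{17474}} = - 120 \left(- \frac{i \sqrt{17474}}{17474}\right) = \frac{60 i \sqrt{17474}}{8737}$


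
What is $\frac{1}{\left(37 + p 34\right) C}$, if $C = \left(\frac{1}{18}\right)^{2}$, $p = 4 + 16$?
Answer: $\frac{108}{239} \approx 0.45188$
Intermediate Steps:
$p = 20$
$C = \frac{1}{324}$ ($C = \left(\frac{1}{18}\right)^{2} = \frac{1}{324} \approx 0.0030864$)
$\frac{1}{\left(37 + p 34\right) C} = \frac{1}{\left(37 + 20 \cdot 34\right) \frac{1}{324}} = \frac{1}{\left(37 + 680\right) \frac{1}{324}} = \frac{1}{717 \cdot \frac{1}{324}} = \frac{1}{\frac{239}{108}} = \frac{108}{239}$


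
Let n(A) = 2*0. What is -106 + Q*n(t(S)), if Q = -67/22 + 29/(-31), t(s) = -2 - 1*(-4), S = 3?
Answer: -106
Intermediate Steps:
t(s) = 2 (t(s) = -2 + 4 = 2)
n(A) = 0
Q = -2715/682 (Q = -67*1/22 + 29*(-1/31) = -67/22 - 29/31 = -2715/682 ≈ -3.9809)
-106 + Q*n(t(S)) = -106 - 2715/682*0 = -106 + 0 = -106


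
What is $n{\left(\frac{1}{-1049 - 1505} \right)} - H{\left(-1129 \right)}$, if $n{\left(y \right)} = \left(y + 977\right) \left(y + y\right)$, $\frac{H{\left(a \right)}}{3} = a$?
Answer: $\frac{11044062989}{3261458} \approx 3386.2$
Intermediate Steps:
$H{\left(a \right)} = 3 a$
$n{\left(y \right)} = 2 y \left(977 + y\right)$ ($n{\left(y \right)} = \left(977 + y\right) 2 y = 2 y \left(977 + y\right)$)
$n{\left(\frac{1}{-1049 - 1505} \right)} - H{\left(-1129 \right)} = \frac{2 \left(977 + \frac{1}{-1049 - 1505}\right)}{-1049 - 1505} - 3 \left(-1129\right) = \frac{2 \left(977 + \frac{1}{-2554}\right)}{-2554} - -3387 = 2 \left(- \frac{1}{2554}\right) \left(977 - \frac{1}{2554}\right) + 3387 = 2 \left(- \frac{1}{2554}\right) \frac{2495257}{2554} + 3387 = - \frac{2495257}{3261458} + 3387 = \frac{11044062989}{3261458}$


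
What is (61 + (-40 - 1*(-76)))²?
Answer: 9409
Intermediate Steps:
(61 + (-40 - 1*(-76)))² = (61 + (-40 + 76))² = (61 + 36)² = 97² = 9409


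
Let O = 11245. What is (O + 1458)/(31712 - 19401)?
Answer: 12703/12311 ≈ 1.0318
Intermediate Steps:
(O + 1458)/(31712 - 19401) = (11245 + 1458)/(31712 - 19401) = 12703/12311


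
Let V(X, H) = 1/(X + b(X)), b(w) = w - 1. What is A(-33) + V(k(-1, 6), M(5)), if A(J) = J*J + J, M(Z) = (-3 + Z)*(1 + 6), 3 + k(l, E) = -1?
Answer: 9503/9 ≈ 1055.9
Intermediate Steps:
b(w) = -1 + w
k(l, E) = -4 (k(l, E) = -3 - 1 = -4)
M(Z) = -21 + 7*Z (M(Z) = (-3 + Z)*7 = -21 + 7*Z)
V(X, H) = 1/(-1 + 2*X) (V(X, H) = 1/(X + (-1 + X)) = 1/(-1 + 2*X))
A(J) = J + J**2 (A(J) = J**2 + J = J + J**2)
A(-33) + V(k(-1, 6), M(5)) = -33*(1 - 33) + 1/(-1 + 2*(-4)) = -33*(-32) + 1/(-1 - 8) = 1056 + 1/(-9) = 1056 - 1/9 = 9503/9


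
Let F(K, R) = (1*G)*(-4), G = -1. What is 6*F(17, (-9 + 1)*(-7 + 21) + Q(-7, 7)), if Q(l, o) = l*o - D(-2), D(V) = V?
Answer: 24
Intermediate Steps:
Q(l, o) = 2 + l*o (Q(l, o) = l*o - 1*(-2) = l*o + 2 = 2 + l*o)
F(K, R) = 4 (F(K, R) = (1*(-1))*(-4) = -1*(-4) = 4)
6*F(17, (-9 + 1)*(-7 + 21) + Q(-7, 7)) = 6*4 = 24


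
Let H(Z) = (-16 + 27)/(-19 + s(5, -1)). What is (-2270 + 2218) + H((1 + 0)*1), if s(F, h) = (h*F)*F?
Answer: -209/4 ≈ -52.250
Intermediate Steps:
s(F, h) = h*F² (s(F, h) = (F*h)*F = h*F²)
H(Z) = -¼ (H(Z) = (-16 + 27)/(-19 - 1*5²) = 11/(-19 - 1*25) = 11/(-19 - 25) = 11/(-44) = 11*(-1/44) = -¼)
(-2270 + 2218) + H((1 + 0)*1) = (-2270 + 2218) - ¼ = -52 - ¼ = -209/4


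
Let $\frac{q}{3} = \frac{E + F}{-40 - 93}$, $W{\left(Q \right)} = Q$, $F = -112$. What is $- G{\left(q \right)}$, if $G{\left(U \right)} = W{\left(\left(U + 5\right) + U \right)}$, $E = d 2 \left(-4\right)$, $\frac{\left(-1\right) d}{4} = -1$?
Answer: $- \frac{1529}{133} \approx -11.496$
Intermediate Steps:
$d = 4$ ($d = \left(-4\right) \left(-1\right) = 4$)
$E = -32$ ($E = 4 \cdot 2 \left(-4\right) = 8 \left(-4\right) = -32$)
$q = \frac{432}{133}$ ($q = 3 \frac{-32 - 112}{-40 - 93} = 3 \left(- \frac{144}{-133}\right) = 3 \left(\left(-144\right) \left(- \frac{1}{133}\right)\right) = 3 \cdot \frac{144}{133} = \frac{432}{133} \approx 3.2481$)
$G{\left(U \right)} = 5 + 2 U$ ($G{\left(U \right)} = \left(U + 5\right) + U = \left(5 + U\right) + U = 5 + 2 U$)
$- G{\left(q \right)} = - (5 + 2 \cdot \frac{432}{133}) = - (5 + \frac{864}{133}) = \left(-1\right) \frac{1529}{133} = - \frac{1529}{133}$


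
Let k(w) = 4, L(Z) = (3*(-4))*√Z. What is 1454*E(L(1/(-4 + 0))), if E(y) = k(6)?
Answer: 5816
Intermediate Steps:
L(Z) = -12*√Z
E(y) = 4
1454*E(L(1/(-4 + 0))) = 1454*4 = 5816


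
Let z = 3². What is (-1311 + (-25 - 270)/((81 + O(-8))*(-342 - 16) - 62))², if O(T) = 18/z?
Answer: 1523812496953681/886610176 ≈ 1.7187e+6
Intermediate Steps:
z = 9
O(T) = 2 (O(T) = 18/9 = 18*(⅑) = 2)
(-1311 + (-25 - 270)/((81 + O(-8))*(-342 - 16) - 62))² = (-1311 + (-25 - 270)/((81 + 2)*(-342 - 16) - 62))² = (-1311 - 295/(83*(-358) - 62))² = (-1311 - 295/(-29714 - 62))² = (-1311 - 295/(-29776))² = (-1311 - 295*(-1/29776))² = (-1311 + 295/29776)² = (-39036041/29776)² = 1523812496953681/886610176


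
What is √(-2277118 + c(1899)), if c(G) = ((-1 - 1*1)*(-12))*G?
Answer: I*√2231542 ≈ 1493.8*I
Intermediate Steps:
c(G) = 24*G (c(G) = ((-1 - 1)*(-12))*G = (-2*(-12))*G = 24*G)
√(-2277118 + c(1899)) = √(-2277118 + 24*1899) = √(-2277118 + 45576) = √(-2231542) = I*√2231542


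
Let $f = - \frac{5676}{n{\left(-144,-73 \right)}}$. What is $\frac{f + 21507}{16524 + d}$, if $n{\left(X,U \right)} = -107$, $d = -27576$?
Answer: $- \frac{256325}{131396} \approx -1.9508$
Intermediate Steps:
$f = \frac{5676}{107}$ ($f = - \frac{5676}{-107} = \left(-5676\right) \left(- \frac{1}{107}\right) = \frac{5676}{107} \approx 53.047$)
$\frac{f + 21507}{16524 + d} = \frac{\frac{5676}{107} + 21507}{16524 - 27576} = \frac{2306925}{107 \left(-11052\right)} = \frac{2306925}{107} \left(- \frac{1}{11052}\right) = - \frac{256325}{131396}$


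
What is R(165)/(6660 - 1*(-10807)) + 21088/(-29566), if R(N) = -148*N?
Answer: -545172908/258214661 ≈ -2.1113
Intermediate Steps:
R(165)/(6660 - 1*(-10807)) + 21088/(-29566) = (-148*165)/(6660 - 1*(-10807)) + 21088/(-29566) = -24420/(6660 + 10807) + 21088*(-1/29566) = -24420/17467 - 10544/14783 = -545172908/258214661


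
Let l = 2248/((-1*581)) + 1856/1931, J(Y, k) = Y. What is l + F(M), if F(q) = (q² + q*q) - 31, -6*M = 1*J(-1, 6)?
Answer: -683630363/20194398 ≈ -33.852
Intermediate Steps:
M = ⅙ (M = -(-1)/6 = -⅙*(-1) = ⅙ ≈ 0.16667)
l = -3262552/1121911 (l = 2248/(-581) + 1856*(1/1931) = 2248*(-1/581) + 1856/1931 = -2248/581 + 1856/1931 = -3262552/1121911 ≈ -2.9080)
F(q) = -31 + 2*q² (F(q) = (q² + q²) - 31 = 2*q² - 31 = -31 + 2*q²)
l + F(M) = -3262552/1121911 + (-31 + 2*(⅙)²) = -3262552/1121911 + (-31 + 2*(1/36)) = -3262552/1121911 + (-31 + 1/18) = -3262552/1121911 - 557/18 = -683630363/20194398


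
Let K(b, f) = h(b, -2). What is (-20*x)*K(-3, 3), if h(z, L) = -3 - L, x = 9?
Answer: 180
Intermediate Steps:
K(b, f) = -1 (K(b, f) = -3 - 1*(-2) = -3 + 2 = -1)
(-20*x)*K(-3, 3) = -20*9*(-1) = -180*(-1) = 180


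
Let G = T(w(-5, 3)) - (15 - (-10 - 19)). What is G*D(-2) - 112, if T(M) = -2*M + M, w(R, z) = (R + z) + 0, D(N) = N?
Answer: -28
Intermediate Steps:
w(R, z) = R + z
T(M) = -M
G = -42 (G = -(-5 + 3) - (15 - (-10 - 19)) = -1*(-2) - (15 - 1*(-29)) = 2 - (15 + 29) = 2 - 1*44 = 2 - 44 = -42)
G*D(-2) - 112 = -42*(-2) - 112 = 84 - 112 = -28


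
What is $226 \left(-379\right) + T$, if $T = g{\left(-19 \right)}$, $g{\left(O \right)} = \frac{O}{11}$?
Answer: $- \frac{942213}{11} \approx -85656.0$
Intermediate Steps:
$g{\left(O \right)} = \frac{O}{11}$ ($g{\left(O \right)} = O \frac{1}{11} = \frac{O}{11}$)
$T = - \frac{19}{11}$ ($T = \frac{1}{11} \left(-19\right) = - \frac{19}{11} \approx -1.7273$)
$226 \left(-379\right) + T = 226 \left(-379\right) - \frac{19}{11} = -85654 - \frac{19}{11} = - \frac{942213}{11}$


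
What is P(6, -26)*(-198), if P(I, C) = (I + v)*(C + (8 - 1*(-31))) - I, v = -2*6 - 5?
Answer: 29502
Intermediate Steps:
v = -17 (v = -12 - 5 = -17)
P(I, C) = -I + (-17 + I)*(39 + C) (P(I, C) = (I - 17)*(C + (8 - 1*(-31))) - I = (-17 + I)*(C + (8 + 31)) - I = (-17 + I)*(C + 39) - I = (-17 + I)*(39 + C) - I = -I + (-17 + I)*(39 + C))
P(6, -26)*(-198) = (-663 - 17*(-26) + 38*6 - 26*6)*(-198) = (-663 + 442 + 228 - 156)*(-198) = -149*(-198) = 29502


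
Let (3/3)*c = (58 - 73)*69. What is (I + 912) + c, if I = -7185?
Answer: -7308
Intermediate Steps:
c = -1035 (c = (58 - 73)*69 = -15*69 = -1035)
(I + 912) + c = (-7185 + 912) - 1035 = -6273 - 1035 = -7308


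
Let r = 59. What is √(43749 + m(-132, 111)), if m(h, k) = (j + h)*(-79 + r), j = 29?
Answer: √45809 ≈ 214.03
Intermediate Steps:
m(h, k) = -580 - 20*h (m(h, k) = (29 + h)*(-79 + 59) = (29 + h)*(-20) = -580 - 20*h)
√(43749 + m(-132, 111)) = √(43749 + (-580 - 20*(-132))) = √(43749 + (-580 + 2640)) = √(43749 + 2060) = √45809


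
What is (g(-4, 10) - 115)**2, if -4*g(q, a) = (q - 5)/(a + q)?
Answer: 840889/64 ≈ 13139.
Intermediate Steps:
g(q, a) = -(-5 + q)/(4*(a + q)) (g(q, a) = -(q - 5)/(4*(a + q)) = -(-5 + q)/(4*(a + q)))
(g(-4, 10) - 115)**2 = ((5 - 1*(-4))/(4*(10 - 4)) - 115)**2 = ((1/4)*(5 + 4)/6 - 115)**2 = ((1/4)*(1/6)*9 - 115)**2 = (3/8 - 115)**2 = (-917/8)**2 = 840889/64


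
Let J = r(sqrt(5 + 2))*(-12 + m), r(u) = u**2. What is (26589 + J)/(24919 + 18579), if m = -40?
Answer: 26225/43498 ≈ 0.60290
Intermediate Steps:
J = -364 (J = (sqrt(5 + 2))**2*(-12 - 40) = (sqrt(7))**2*(-52) = 7*(-52) = -364)
(26589 + J)/(24919 + 18579) = (26589 - 364)/(24919 + 18579) = 26225/43498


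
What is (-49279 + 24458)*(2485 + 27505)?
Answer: -744381790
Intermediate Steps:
(-49279 + 24458)*(2485 + 27505) = -24821*29990 = -744381790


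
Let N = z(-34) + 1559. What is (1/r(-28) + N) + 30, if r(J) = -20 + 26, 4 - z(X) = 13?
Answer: 9481/6 ≈ 1580.2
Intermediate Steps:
z(X) = -9 (z(X) = 4 - 1*13 = 4 - 13 = -9)
r(J) = 6
N = 1550 (N = -9 + 1559 = 1550)
(1/r(-28) + N) + 30 = (1/6 + 1550) + 30 = (⅙ + 1550) + 30 = 9301/6 + 30 = 9481/6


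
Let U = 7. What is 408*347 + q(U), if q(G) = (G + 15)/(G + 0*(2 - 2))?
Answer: 991054/7 ≈ 1.4158e+5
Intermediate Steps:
q(G) = (15 + G)/G (q(G) = (15 + G)/(G + 0*0) = (15 + G)/(G + 0) = (15 + G)/G)
408*347 + q(U) = 408*347 + (15 + 7)/7 = 141576 + (⅐)*22 = 141576 + 22/7 = 991054/7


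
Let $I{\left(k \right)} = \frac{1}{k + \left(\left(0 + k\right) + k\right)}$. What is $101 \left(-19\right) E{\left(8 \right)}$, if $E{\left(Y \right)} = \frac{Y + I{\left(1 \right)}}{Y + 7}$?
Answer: $- \frac{9595}{9} \approx -1066.1$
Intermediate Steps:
$I{\left(k \right)} = \frac{1}{3 k}$ ($I{\left(k \right)} = \frac{1}{k + \left(k + k\right)} = \frac{1}{k + 2 k} = \frac{1}{3 k}$)
$E{\left(Y \right)} = \frac{\frac{1}{3} + Y}{7 + Y}$ ($E{\left(Y \right)} = \frac{Y + \frac{1}{3 \cdot 1}}{Y + 7} = \frac{Y + \frac{1}{3} \cdot 1}{7 + Y} = \frac{Y + \frac{1}{3}}{7 + Y} = \frac{\frac{1}{3} + Y}{7 + Y}$)
$101 \left(-19\right) E{\left(8 \right)} = 101 \left(-19\right) \frac{\frac{1}{3} + 8}{7 + 8} = - 1919 \cdot \frac{1}{15} \cdot \frac{25}{3} = \left(-1919\right) \frac{5}{9} = - \frac{9595}{9}$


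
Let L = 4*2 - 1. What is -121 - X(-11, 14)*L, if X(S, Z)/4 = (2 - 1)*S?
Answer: 187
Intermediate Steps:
X(S, Z) = 4*S (X(S, Z) = 4*((2 - 1)*S) = 4*(1*S) = 4*S)
L = 7 (L = 8 - 1 = 7)
-121 - X(-11, 14)*L = -121 - 4*(-11)*7 = -121 - (-44)*7 = -121 - 1*(-308) = -121 + 308 = 187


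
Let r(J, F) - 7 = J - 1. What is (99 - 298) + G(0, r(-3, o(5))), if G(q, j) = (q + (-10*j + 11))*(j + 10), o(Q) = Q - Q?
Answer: -446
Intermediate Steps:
o(Q) = 0
r(J, F) = 6 + J (r(J, F) = 7 + (J - 1) = 7 + (-1 + J) = 6 + J)
G(q, j) = (10 + j)*(11 + q - 10*j) (G(q, j) = (q + (11 - 10*j))*(10 + j) = (11 + q - 10*j)*(10 + j) = (10 + j)*(11 + q - 10*j))
(99 - 298) + G(0, r(-3, o(5))) = (99 - 298) + (110 - 89*(6 - 3) - 10*(6 - 3)² + 10*0 + (6 - 3)*0) = -199 + (110 - 89*3 - 10*3² + 0 + 3*0) = -199 + (110 - 267 - 10*9 + 0 + 0) = -199 + (110 - 267 - 90 + 0 + 0) = -199 - 247 = -446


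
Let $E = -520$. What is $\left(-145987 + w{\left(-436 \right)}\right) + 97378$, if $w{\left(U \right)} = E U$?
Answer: $178111$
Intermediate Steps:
$w{\left(U \right)} = - 520 U$
$\left(-145987 + w{\left(-436 \right)}\right) + 97378 = \left(-145987 - -226720\right) + 97378 = \left(-145987 + 226720\right) + 97378 = 80733 + 97378 = 178111$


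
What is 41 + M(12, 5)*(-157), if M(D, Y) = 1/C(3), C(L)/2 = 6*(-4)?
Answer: 2125/48 ≈ 44.271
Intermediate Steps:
C(L) = -48 (C(L) = 2*(6*(-4)) = 2*(-24) = -48)
M(D, Y) = -1/48 (M(D, Y) = 1/(-48) = -1/48)
41 + M(12, 5)*(-157) = 41 - 1/48*(-157) = 41 + 157/48 = 2125/48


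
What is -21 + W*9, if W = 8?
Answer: 51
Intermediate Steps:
-21 + W*9 = -21 + 8*9 = -21 + 72 = 51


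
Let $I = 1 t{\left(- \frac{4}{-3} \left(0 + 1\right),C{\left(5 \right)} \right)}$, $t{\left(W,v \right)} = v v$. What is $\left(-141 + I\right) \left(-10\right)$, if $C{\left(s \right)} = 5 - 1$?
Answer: $1250$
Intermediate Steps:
$C{\left(s \right)} = 4$ ($C{\left(s \right)} = 5 - 1 = 4$)
$t{\left(W,v \right)} = v^{2}$
$I = 16$ ($I = 1 \cdot 4^{2} = 1 \cdot 16 = 16$)
$\left(-141 + I\right) \left(-10\right) = \left(-141 + 16\right) \left(-10\right) = \left(-125\right) \left(-10\right) = 1250$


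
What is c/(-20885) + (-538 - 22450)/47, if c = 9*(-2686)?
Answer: -478968202/981595 ≈ -487.95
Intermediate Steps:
c = -24174
c/(-20885) + (-538 - 22450)/47 = -24174/(-20885) + (-538 - 22450)/47 = -24174*(-1/20885) - 22988*1/47 = 24174/20885 - 22988/47 = -478968202/981595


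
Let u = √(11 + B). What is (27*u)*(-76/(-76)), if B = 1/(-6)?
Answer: 9*√390/2 ≈ 88.868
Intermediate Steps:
B = -⅙ ≈ -0.16667
u = √390/6 (u = √(11 - ⅙) = √(65/6) = √390/6 ≈ 3.2914)
(27*u)*(-76/(-76)) = (27*(√390/6))*(-76/(-76)) = (9*√390/2)*(-76*(-1/76)) = (9*√390/2)*1 = 9*√390/2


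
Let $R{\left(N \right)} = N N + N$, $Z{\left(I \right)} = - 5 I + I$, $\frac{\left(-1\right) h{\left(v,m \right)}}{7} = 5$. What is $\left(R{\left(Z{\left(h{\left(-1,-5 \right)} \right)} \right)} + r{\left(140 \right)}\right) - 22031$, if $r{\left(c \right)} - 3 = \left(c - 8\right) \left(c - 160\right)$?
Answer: $-4928$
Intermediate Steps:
$h{\left(v,m \right)} = -35$ ($h{\left(v,m \right)} = \left(-7\right) 5 = -35$)
$Z{\left(I \right)} = - 4 I$
$r{\left(c \right)} = 3 + \left(-160 + c\right) \left(-8 + c\right)$ ($r{\left(c \right)} = 3 + \left(c - 8\right) \left(c - 160\right) = 3 + \left(-8 + c\right) \left(-160 + c\right) = 3 + \left(-160 + c\right) \left(-8 + c\right)$)
$R{\left(N \right)} = N + N^{2}$ ($R{\left(N \right)} = N^{2} + N = N + N^{2}$)
$\left(R{\left(Z{\left(h{\left(-1,-5 \right)} \right)} \right)} + r{\left(140 \right)}\right) - 22031 = \left(\left(-4\right) \left(-35\right) \left(1 - -140\right) + \left(1283 + 140^{2} - 23520\right)\right) - 22031 = \left(140 \left(1 + 140\right) + \left(1283 + 19600 - 23520\right)\right) - 22031 = \left(140 \cdot 141 - 2637\right) - 22031 = \left(19740 - 2637\right) - 22031 = 17103 - 22031 = -4928$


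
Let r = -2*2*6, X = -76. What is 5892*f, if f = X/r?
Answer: 18658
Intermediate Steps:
r = -24 (r = -4*6 = -24)
f = 19/6 (f = -76/(-24) = -76*(-1/24) = 19/6 ≈ 3.1667)
5892*f = 5892*(19/6) = 18658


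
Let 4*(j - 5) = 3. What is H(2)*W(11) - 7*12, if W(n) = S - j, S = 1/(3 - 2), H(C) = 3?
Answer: -393/4 ≈ -98.250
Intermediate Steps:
j = 23/4 (j = 5 + (1/4)*3 = 5 + 3/4 = 23/4 ≈ 5.7500)
S = 1 (S = 1/1 = 1)
W(n) = -19/4 (W(n) = 1 - 1*23/4 = 1 - 23/4 = -19/4)
H(2)*W(11) - 7*12 = 3*(-19/4) - 7*12 = -57/4 - 84 = -393/4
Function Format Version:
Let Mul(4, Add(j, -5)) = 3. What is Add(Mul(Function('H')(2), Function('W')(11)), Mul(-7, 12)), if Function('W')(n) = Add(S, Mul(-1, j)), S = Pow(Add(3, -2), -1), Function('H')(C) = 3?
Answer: Rational(-393, 4) ≈ -98.250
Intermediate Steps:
j = Rational(23, 4) (j = Add(5, Mul(Rational(1, 4), 3)) = Add(5, Rational(3, 4)) = Rational(23, 4) ≈ 5.7500)
S = 1 (S = Pow(1, -1) = 1)
Function('W')(n) = Rational(-19, 4) (Function('W')(n) = Add(1, Mul(-1, Rational(23, 4))) = Add(1, Rational(-23, 4)) = Rational(-19, 4))
Add(Mul(Function('H')(2), Function('W')(11)), Mul(-7, 12)) = Add(Mul(3, Rational(-19, 4)), Mul(-7, 12)) = Add(Rational(-57, 4), -84) = Rational(-393, 4)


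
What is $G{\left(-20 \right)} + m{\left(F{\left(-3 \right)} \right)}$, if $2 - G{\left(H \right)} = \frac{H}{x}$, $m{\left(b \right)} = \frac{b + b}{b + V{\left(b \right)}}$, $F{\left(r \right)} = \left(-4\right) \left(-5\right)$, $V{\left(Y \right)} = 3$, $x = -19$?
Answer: $\frac{1174}{437} \approx 2.6865$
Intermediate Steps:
$F{\left(r \right)} = 20$
$m{\left(b \right)} = \frac{2 b}{3 + b}$ ($m{\left(b \right)} = \frac{b + b}{b + 3} = \frac{2 b}{3 + b}$)
$G{\left(H \right)} = 2 + \frac{H}{19}$ ($G{\left(H \right)} = 2 - \frac{H}{-19} = 2 - H \left(- \frac{1}{19}\right) = 2 - - \frac{H}{19} = 2 + \frac{H}{19}$)
$G{\left(-20 \right)} + m{\left(F{\left(-3 \right)} \right)} = \left(2 + \frac{1}{19} \left(-20\right)\right) + 2 \cdot 20 \frac{1}{3 + 20} = \left(2 - \frac{20}{19}\right) + 2 \cdot 20 \cdot \frac{1}{23} = \frac{18}{19} + 2 \cdot 20 \cdot \frac{1}{23} = \frac{18}{19} + \frac{40}{23} = \frac{1174}{437}$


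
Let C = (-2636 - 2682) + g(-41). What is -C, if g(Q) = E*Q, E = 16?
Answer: 5974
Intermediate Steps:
g(Q) = 16*Q
C = -5974 (C = (-2636 - 2682) + 16*(-41) = -5318 - 656 = -5974)
-C = -1*(-5974) = 5974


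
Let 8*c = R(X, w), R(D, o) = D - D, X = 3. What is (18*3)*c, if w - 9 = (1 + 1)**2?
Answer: 0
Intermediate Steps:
w = 13 (w = 9 + (1 + 1)**2 = 9 + 2**2 = 9 + 4 = 13)
R(D, o) = 0
c = 0 (c = (1/8)*0 = 0)
(18*3)*c = (18*3)*0 = 54*0 = 0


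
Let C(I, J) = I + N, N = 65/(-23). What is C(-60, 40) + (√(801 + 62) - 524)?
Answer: -13497/23 + √863 ≈ -557.45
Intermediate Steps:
N = -65/23 (N = 65*(-1/23) = -65/23 ≈ -2.8261)
C(I, J) = -65/23 + I (C(I, J) = I - 65/23 = -65/23 + I)
C(-60, 40) + (√(801 + 62) - 524) = (-65/23 - 60) + (√(801 + 62) - 524) = -1445/23 + (√863 - 524) = -1445/23 + (-524 + √863) = -13497/23 + √863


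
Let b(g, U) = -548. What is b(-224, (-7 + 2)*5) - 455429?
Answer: -455977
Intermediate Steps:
b(-224, (-7 + 2)*5) - 455429 = -548 - 455429 = -455977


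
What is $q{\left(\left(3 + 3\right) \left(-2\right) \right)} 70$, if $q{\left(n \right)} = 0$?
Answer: $0$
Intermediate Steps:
$q{\left(\left(3 + 3\right) \left(-2\right) \right)} 70 = 0 \cdot 70 = 0$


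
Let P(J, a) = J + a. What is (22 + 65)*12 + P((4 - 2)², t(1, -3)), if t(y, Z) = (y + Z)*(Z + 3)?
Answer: 1048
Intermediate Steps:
t(y, Z) = (3 + Z)*(Z + y) (t(y, Z) = (Z + y)*(3 + Z) = (3 + Z)*(Z + y))
(22 + 65)*12 + P((4 - 2)², t(1, -3)) = (22 + 65)*12 + ((4 - 2)² + ((-3)² + 3*(-3) + 3*1 - 3*1)) = 87*12 + (2² + (9 - 9 + 3 - 3)) = 1044 + (4 + 0) = 1044 + 4 = 1048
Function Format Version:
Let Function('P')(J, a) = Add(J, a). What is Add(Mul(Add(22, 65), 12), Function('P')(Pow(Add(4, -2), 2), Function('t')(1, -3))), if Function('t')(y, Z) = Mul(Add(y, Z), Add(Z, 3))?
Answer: 1048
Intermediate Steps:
Function('t')(y, Z) = Mul(Add(3, Z), Add(Z, y)) (Function('t')(y, Z) = Mul(Add(Z, y), Add(3, Z)) = Mul(Add(3, Z), Add(Z, y)))
Add(Mul(Add(22, 65), 12), Function('P')(Pow(Add(4, -2), 2), Function('t')(1, -3))) = Add(Mul(Add(22, 65), 12), Add(Pow(Add(4, -2), 2), Add(Pow(-3, 2), Mul(3, -3), Mul(3, 1), Mul(-3, 1)))) = Add(Mul(87, 12), Add(Pow(2, 2), Add(9, -9, 3, -3))) = Add(1044, Add(4, 0)) = Add(1044, 4) = 1048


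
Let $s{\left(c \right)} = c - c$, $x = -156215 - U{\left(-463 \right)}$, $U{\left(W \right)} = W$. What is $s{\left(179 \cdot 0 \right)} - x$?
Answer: $155752$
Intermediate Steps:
$x = -155752$ ($x = -156215 - -463 = -156215 + 463 = -155752$)
$s{\left(c \right)} = 0$
$s{\left(179 \cdot 0 \right)} - x = 0 - -155752 = 0 + 155752 = 155752$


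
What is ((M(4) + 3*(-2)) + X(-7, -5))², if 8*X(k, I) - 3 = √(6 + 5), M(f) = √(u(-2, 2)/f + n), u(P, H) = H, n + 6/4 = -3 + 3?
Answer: (-45 + √11 + 8*I)²/64 ≈ 26.148 - 10.421*I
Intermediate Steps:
n = -3/2 (n = -3/2 + (-3 + 3) = -3/2 + 0 = -3/2 ≈ -1.5000)
M(f) = √(-3/2 + 2/f) (M(f) = √(2/f - 3/2) = √(-3/2 + 2/f))
X(k, I) = 3/8 + √11/8 (X(k, I) = 3/8 + √(6 + 5)/8 = 3/8 + √11/8)
((M(4) + 3*(-2)) + X(-7, -5))² = ((√(-6 + 8/4)/2 + 3*(-2)) + (3/8 + √11/8))² = ((√(-6 + 8*(¼))/2 - 6) + (3/8 + √11/8))² = ((√(-6 + 2)/2 - 6) + (3/8 + √11/8))² = ((√(-4)/2 - 6) + (3/8 + √11/8))² = (((2*I)/2 - 6) + (3/8 + √11/8))² = ((I - 6) + (3/8 + √11/8))² = ((-6 + I) + (3/8 + √11/8))² = (-45/8 + I + √11/8)²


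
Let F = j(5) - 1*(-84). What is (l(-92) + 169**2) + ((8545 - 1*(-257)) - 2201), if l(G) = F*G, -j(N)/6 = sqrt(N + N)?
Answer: 27434 + 552*sqrt(10) ≈ 29180.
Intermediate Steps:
j(N) = -6*sqrt(2)*sqrt(N) (j(N) = -6*sqrt(N + N) = -6*sqrt(2)*sqrt(N))
F = 84 - 6*sqrt(10) (F = -6*sqrt(2)*sqrt(5) - 1*(-84) = -6*sqrt(10) + 84 = 84 - 6*sqrt(10) ≈ 65.026)
l(G) = G*(84 - 6*sqrt(10)) (l(G) = (84 - 6*sqrt(10))*G = G*(84 - 6*sqrt(10)))
(l(-92) + 169**2) + ((8545 - 1*(-257)) - 2201) = (6*(-92)*(14 - sqrt(10)) + 169**2) + ((8545 - 1*(-257)) - 2201) = ((-7728 + 552*sqrt(10)) + 28561) + ((8545 + 257) - 2201) = (20833 + 552*sqrt(10)) + (8802 - 2201) = (20833 + 552*sqrt(10)) + 6601 = 27434 + 552*sqrt(10)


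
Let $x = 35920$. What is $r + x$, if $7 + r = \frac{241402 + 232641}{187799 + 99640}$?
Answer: $\frac{10323270850}{287439} \approx 35915.0$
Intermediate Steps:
$r = - \frac{1538030}{287439}$ ($r = -7 + \frac{241402 + 232641}{187799 + 99640} = -7 + \frac{474043}{287439} = - \frac{1538030}{287439} \approx -5.3508$)
$r + x = - \frac{1538030}{287439} + 35920 = \frac{10323270850}{287439}$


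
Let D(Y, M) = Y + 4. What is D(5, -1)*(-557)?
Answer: -5013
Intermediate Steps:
D(Y, M) = 4 + Y
D(5, -1)*(-557) = (4 + 5)*(-557) = 9*(-557) = -5013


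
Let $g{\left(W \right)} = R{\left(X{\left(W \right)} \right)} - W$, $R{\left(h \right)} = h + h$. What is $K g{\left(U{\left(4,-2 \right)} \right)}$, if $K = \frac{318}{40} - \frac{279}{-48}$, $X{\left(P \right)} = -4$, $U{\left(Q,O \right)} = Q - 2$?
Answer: $- \frac{1101}{8} \approx -137.63$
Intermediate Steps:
$U{\left(Q,O \right)} = -2 + Q$
$R{\left(h \right)} = 2 h$
$g{\left(W \right)} = -8 - W$ ($g{\left(W \right)} = 2 \left(-4\right) - W = -8 - W$)
$K = \frac{1101}{80}$ ($K = 318 \cdot \frac{1}{40} - - \frac{93}{16} = \frac{159}{20} + \frac{93}{16} = \frac{1101}{80} \approx 13.762$)
$K g{\left(U{\left(4,-2 \right)} \right)} = \frac{1101 \left(-8 - \left(-2 + 4\right)\right)}{80} = \frac{1101 \left(-8 - 2\right)}{80} = \frac{1101}{80} \left(-10\right) = - \frac{1101}{8}$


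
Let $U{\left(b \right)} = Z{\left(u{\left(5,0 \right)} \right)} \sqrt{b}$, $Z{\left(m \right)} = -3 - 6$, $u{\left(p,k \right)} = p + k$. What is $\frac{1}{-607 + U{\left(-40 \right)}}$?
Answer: $\frac{i}{- 607 i + 18 \sqrt{10}} \approx -0.0016331 + 0.00015314 i$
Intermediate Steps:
$u{\left(p,k \right)} = k + p$
$Z{\left(m \right)} = -9$ ($Z{\left(m \right)} = -3 - 6 = -9$)
$U{\left(b \right)} = - 9 \sqrt{b}$
$\frac{1}{-607 + U{\left(-40 \right)}} = \frac{1}{-607 - 9 \sqrt{-40}} = \frac{1}{-607 - 9 \cdot 2 i \sqrt{10}} = \frac{1}{-607 - 18 i \sqrt{10}}$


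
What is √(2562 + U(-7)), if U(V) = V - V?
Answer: √2562 ≈ 50.616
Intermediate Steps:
U(V) = 0
√(2562 + U(-7)) = √(2562 + 0) = √2562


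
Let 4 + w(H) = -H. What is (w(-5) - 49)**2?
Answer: 2304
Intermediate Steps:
w(H) = -4 - H
(w(-5) - 49)**2 = ((-4 - 1*(-5)) - 49)**2 = ((-4 + 5) - 49)**2 = (1 - 49)**2 = (-48)**2 = 2304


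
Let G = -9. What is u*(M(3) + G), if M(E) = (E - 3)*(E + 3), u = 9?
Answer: -81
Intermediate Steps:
M(E) = (-3 + E)*(3 + E)
u*(M(3) + G) = 9*((-9 + 3²) - 9) = 9*((-9 + 9) - 9) = 9*(0 - 9) = 9*(-9) = -81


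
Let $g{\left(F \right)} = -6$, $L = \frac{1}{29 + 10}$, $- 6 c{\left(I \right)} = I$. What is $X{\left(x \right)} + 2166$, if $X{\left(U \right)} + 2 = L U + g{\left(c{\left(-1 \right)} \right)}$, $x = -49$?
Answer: $\frac{84113}{39} \approx 2156.7$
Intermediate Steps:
$c{\left(I \right)} = - \frac{I}{6}$
$L = \frac{1}{39} \approx 0.025641$
$X{\left(U \right)} = -8 + \frac{U}{39}$ ($X{\left(U \right)} = -2 + \left(\frac{U}{39} - 6\right) = -2 + \left(-6 + \frac{U}{39}\right) = -8 + \frac{U}{39}$)
$X{\left(x \right)} + 2166 = \left(-8 + \frac{1}{39} \left(-49\right)\right) + 2166 = \left(-8 - \frac{49}{39}\right) + 2166 = - \frac{361}{39} + 2166 = \frac{84113}{39}$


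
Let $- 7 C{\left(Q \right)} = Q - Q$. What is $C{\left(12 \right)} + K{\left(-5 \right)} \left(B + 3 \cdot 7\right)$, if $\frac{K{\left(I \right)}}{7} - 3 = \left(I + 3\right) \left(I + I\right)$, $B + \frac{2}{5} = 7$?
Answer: $\frac{22218}{5} \approx 4443.6$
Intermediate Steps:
$B = \frac{33}{5}$ ($B = - \frac{2}{5} + 7 = \frac{33}{5} \approx 6.6$)
$C{\left(Q \right)} = 0$ ($C{\left(Q \right)} = - \frac{Q - Q}{7} = \left(- \frac{1}{7}\right) 0 = 0$)
$K{\left(I \right)} = 21 + 14 I \left(3 + I\right)$ ($K{\left(I \right)} = 21 + 7 \left(I + 3\right) \left(I + I\right) = 21 + 7 \left(3 + I\right) 2 I = 21 + 7 \cdot 2 I \left(3 + I\right) = 21 + 14 I \left(3 + I\right)$)
$C{\left(12 \right)} + K{\left(-5 \right)} \left(B + 3 \cdot 7\right) = 0 + \left(21 + 14 \left(-5\right)^{2} + 42 \left(-5\right)\right) \left(\frac{33}{5} + 3 \cdot 7\right) = 0 + \left(21 + 14 \cdot 25 - 210\right) \left(\frac{33}{5} + 21\right) = 0 + \left(21 + 350 - 210\right) \frac{138}{5} = 0 + 161 \cdot \frac{138}{5} = 0 + \frac{22218}{5} = \frac{22218}{5}$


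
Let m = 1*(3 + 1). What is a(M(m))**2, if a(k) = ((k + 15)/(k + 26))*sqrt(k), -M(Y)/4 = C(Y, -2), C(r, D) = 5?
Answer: -125/9 ≈ -13.889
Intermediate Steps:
m = 4 (m = 1*4 = 4)
M(Y) = -20 (M(Y) = -4*5 = -20)
a(k) = sqrt(k)*(15 + k)/(26 + k) (a(k) = ((15 + k)/(26 + k))*sqrt(k) = sqrt(k)*(15 + k)/(26 + k))
a(M(m))**2 = (sqrt(-20)*(15 - 20)/(26 - 20))**2 = ((2*I*sqrt(5))*(-5)/6)**2 = ((2*I*sqrt(5))*(1/6)*(-5))**2 = (-5*I*sqrt(5)/3)**2 = -125/9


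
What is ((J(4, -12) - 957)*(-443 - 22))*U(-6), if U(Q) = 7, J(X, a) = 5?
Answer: 3098760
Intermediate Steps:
((J(4, -12) - 957)*(-443 - 22))*U(-6) = ((5 - 957)*(-443 - 22))*7 = -952*(-465)*7 = 442680*7 = 3098760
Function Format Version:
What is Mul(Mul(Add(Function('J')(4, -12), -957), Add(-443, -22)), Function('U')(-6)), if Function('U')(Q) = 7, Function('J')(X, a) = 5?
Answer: 3098760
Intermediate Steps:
Mul(Mul(Add(Function('J')(4, -12), -957), Add(-443, -22)), Function('U')(-6)) = Mul(Mul(Add(5, -957), Add(-443, -22)), 7) = Mul(Mul(-952, -465), 7) = Mul(442680, 7) = 3098760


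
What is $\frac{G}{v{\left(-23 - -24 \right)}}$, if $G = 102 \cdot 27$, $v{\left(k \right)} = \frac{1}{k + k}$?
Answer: $5508$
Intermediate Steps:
$v{\left(k \right)} = \frac{1}{2 k}$
$G = 2754$
$\frac{G}{v{\left(-23 - -24 \right)}} = \frac{2754}{\frac{1}{2} \frac{1}{-23 - -24}} = \frac{2754}{\frac{1}{2} \frac{1}{-23 + 24}} = \frac{2754}{\frac{1}{2} \cdot 1^{-1}} = \frac{2754}{\frac{1}{2} \cdot 1} = 2754 \frac{1}{\frac{1}{2}} = 2754 \cdot 2 = 5508$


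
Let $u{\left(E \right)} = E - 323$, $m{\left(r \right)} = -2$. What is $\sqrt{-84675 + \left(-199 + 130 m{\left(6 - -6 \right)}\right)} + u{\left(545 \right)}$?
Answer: $222 + i \sqrt{85134} \approx 222.0 + 291.78 i$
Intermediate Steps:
$u{\left(E \right)} = -323 + E$
$\sqrt{-84675 + \left(-199 + 130 m{\left(6 - -6 \right)}\right)} + u{\left(545 \right)} = \sqrt{-84675 + \left(-199 + 130 \left(-2\right)\right)} + \left(-323 + 545\right) = \sqrt{-84675 - 459} + 222 = \sqrt{-85134} + 222 = i \sqrt{85134} + 222 = 222 + i \sqrt{85134}$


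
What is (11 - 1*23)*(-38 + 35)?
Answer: 36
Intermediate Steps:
(11 - 1*23)*(-38 + 35) = (11 - 23)*(-3) = -12*(-3) = 36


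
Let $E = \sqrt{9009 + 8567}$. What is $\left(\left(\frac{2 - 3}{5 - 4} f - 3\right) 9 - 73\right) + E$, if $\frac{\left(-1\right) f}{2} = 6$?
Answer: $8 + 26 \sqrt{26} \approx 140.57$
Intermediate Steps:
$f = -12$ ($f = \left(-2\right) 6 = -12$)
$E = 26 \sqrt{26}$ ($E = \sqrt{17576} = 26 \sqrt{26} \approx 132.57$)
$\left(\left(\frac{2 - 3}{5 - 4} f - 3\right) 9 - 73\right) + E = \left(\left(\frac{2 - 3}{5 - 4} \left(-12\right) - 3\right) 9 - 73\right) + 26 \sqrt{26} = \left(\left(- 1^{-1} \left(-12\right) - 3\right) 9 - 73\right) + 26 \sqrt{26} = \left(\left(\left(-1\right) 1 \left(-12\right) - 3\right) 9 - 73\right) + 26 \sqrt{26} = \left(\left(\left(-1\right) \left(-12\right) - 3\right) 9 - 73\right) + 26 \sqrt{26} = \left(\left(12 - 3\right) 9 - 73\right) + 26 \sqrt{26} = \left(9 \cdot 9 - 73\right) + 26 \sqrt{26} = \left(81 - 73\right) + 26 \sqrt{26} = 8 + 26 \sqrt{26}$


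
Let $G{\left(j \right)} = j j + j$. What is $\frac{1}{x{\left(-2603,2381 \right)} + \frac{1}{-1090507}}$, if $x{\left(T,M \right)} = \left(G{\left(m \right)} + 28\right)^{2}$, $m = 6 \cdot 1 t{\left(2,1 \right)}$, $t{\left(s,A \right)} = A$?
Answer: $\frac{1090507}{5343484299} \approx 0.00020408$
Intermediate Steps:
$m = 6$ ($m = 6 \cdot 1 \cdot 1 = 6 \cdot 1 = 6$)
$G{\left(j \right)} = j + j^{2}$ ($G{\left(j \right)} = j^{2} + j = j + j^{2}$)
$x{\left(T,M \right)} = 4900$ ($x{\left(T,M \right)} = \left(6 \left(1 + 6\right) + 28\right)^{2} = \left(6 \cdot 7 + 28\right)^{2} = \left(42 + 28\right)^{2} = 70^{2} = 4900$)
$\frac{1}{x{\left(-2603,2381 \right)} + \frac{1}{-1090507}} = \frac{1}{4900 + \frac{1}{-1090507}} = \frac{1}{4900 - \frac{1}{1090507}} = \frac{1}{\frac{5343484299}{1090507}} = \frac{1090507}{5343484299}$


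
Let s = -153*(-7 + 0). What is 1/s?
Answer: 1/1071 ≈ 0.00093371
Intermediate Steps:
s = 1071 (s = -153*(-7) = 1071)
1/s = 1/1071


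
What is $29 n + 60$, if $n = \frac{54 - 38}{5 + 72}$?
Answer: $\frac{5084}{77} \approx 66.026$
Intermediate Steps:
$n = \frac{16}{77} \approx 0.20779$
$29 n + 60 = 29 \cdot \frac{16}{77} + 60 = \frac{464}{77} + 60 = \frac{5084}{77}$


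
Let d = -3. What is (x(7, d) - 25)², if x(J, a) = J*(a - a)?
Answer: 625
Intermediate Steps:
x(J, a) = 0 (x(J, a) = J*0 = 0)
(x(7, d) - 25)² = (0 - 25)² = (-25)² = 625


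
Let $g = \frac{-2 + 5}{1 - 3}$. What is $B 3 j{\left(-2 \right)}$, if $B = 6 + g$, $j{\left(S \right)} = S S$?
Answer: $54$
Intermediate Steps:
$j{\left(S \right)} = S^{2}$
$g = - \frac{3}{2}$ ($g = \frac{3}{-2} = 3 \left(- \frac{1}{2}\right) = - \frac{3}{2} \approx -1.5$)
$B = \frac{9}{2}$ ($B = 6 - \frac{3}{2} = \frac{9}{2} \approx 4.5$)
$B 3 j{\left(-2 \right)} = \frac{9}{2} \cdot 3 \left(-2\right)^{2} = \frac{27}{2} \cdot 4 = 54$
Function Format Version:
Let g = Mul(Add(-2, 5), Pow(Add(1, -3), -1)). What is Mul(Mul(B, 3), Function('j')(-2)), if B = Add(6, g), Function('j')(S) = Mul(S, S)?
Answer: 54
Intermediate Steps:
Function('j')(S) = Pow(S, 2)
g = Rational(-3, 2) (g = Mul(3, Pow(-2, -1)) = Mul(3, Rational(-1, 2)) = Rational(-3, 2) ≈ -1.5000)
B = Rational(9, 2) (B = Add(6, Rational(-3, 2)) = Rational(9, 2) ≈ 4.5000)
Mul(Mul(B, 3), Function('j')(-2)) = Mul(Mul(Rational(9, 2), 3), Pow(-2, 2)) = Mul(Rational(27, 2), 4) = 54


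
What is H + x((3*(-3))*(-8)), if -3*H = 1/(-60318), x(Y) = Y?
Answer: 13028689/180954 ≈ 72.000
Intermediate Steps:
H = 1/180954 (H = -⅓/(-60318) = -⅓*(-1/60318) = 1/180954 ≈ 5.5263e-6)
H + x((3*(-3))*(-8)) = 1/180954 + (3*(-3))*(-8) = 1/180954 - 9*(-8) = 1/180954 + 72 = 13028689/180954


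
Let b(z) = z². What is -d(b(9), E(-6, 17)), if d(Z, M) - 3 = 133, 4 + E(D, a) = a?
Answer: -136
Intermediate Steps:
E(D, a) = -4 + a
d(Z, M) = 136 (d(Z, M) = 3 + 133 = 136)
-d(b(9), E(-6, 17)) = -1*136 = -136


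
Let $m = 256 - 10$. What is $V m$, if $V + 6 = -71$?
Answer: $-18942$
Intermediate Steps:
$V = -77$ ($V = -6 - 71 = -77$)
$m = 246$ ($m = 256 - 10 = 246$)
$V m = \left(-77\right) 246 = -18942$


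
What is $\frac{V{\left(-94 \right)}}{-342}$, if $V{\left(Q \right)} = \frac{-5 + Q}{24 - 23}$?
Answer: $\frac{11}{38} \approx 0.28947$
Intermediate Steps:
$V{\left(Q \right)} = -5 + Q$ ($V{\left(Q \right)} = \frac{-5 + Q}{1} = \left(-5 + Q\right) 1 = -5 + Q$)
$\frac{V{\left(-94 \right)}}{-342} = \frac{-5 - 94}{-342} = \left(-99\right) \left(- \frac{1}{342}\right) = \frac{11}{38}$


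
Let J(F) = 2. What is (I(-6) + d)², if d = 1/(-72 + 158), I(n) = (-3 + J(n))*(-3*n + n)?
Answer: 1062961/7396 ≈ 143.72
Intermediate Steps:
I(n) = 2*n (I(n) = (-3 + 2)*(-3*n + n) = -(-2)*n = 2*n)
d = 1/86 ≈ 0.011628
(I(-6) + d)² = (2*(-6) + 1/86)² = (-12 + 1/86)² = (-1031/86)² = 1062961/7396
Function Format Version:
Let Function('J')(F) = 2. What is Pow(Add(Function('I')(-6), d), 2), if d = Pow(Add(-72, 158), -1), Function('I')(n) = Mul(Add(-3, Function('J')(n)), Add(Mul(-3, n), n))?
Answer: Rational(1062961, 7396) ≈ 143.72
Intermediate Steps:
Function('I')(n) = Mul(2, n) (Function('I')(n) = Mul(Add(-3, 2), Add(Mul(-3, n), n)) = Mul(-1, Mul(-2, n)) = Mul(2, n))
d = Rational(1, 86) (d = Pow(86, -1) = Rational(1, 86) ≈ 0.011628)
Pow(Add(Function('I')(-6), d), 2) = Pow(Add(Mul(2, -6), Rational(1, 86)), 2) = Pow(Add(-12, Rational(1, 86)), 2) = Pow(Rational(-1031, 86), 2) = Rational(1062961, 7396)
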